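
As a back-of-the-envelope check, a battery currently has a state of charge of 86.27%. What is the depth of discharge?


Complement of SOC: DOD = 100% - 86.27% = 13.73%

13.73%


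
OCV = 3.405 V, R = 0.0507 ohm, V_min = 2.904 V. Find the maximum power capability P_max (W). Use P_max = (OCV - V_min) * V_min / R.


P_max = (OCV - V_min) * V_min / R = (3.405 - 2.904) * 2.904 / 0.0507 = 0.501 * 2.904 / 0.0507 = 28.70 W

28.70 W


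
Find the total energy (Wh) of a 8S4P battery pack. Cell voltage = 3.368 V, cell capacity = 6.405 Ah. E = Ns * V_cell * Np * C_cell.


E = Ns * Vcell * Np * Ccell = 8 * 3.368 * 4 * 6.405 = 690.3 Wh

690.3 Wh


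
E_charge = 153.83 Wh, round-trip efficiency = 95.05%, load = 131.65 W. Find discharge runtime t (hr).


Step 1: E_discharge = eta/100 * E_charge = 95.05/100 * 153.83 = 146.22 Wh
Step 2: t = E_discharge / P = 146.22 / 131.65 = 1.111 hr

1.111 hr


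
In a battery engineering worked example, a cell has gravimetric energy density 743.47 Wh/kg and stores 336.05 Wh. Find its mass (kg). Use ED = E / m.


m = E / ED = 336.05 / 743.47 = 0.4520 kg

0.4520 kg


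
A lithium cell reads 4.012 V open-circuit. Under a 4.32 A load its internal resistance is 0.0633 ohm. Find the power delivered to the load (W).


Step 1: V_terminal = OCV - I*R = 4.012 - 4.32 * 0.0633 = 3.7385 V
Step 2: P_out = V_terminal * I = 3.7385 * 4.32 = 16.15 W

16.15 W


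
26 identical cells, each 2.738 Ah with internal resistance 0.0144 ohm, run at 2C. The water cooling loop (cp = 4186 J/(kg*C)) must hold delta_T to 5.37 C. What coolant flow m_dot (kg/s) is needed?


Step 1: I = 2 * 2.738 = 5.476 A
Step 2: Q_cell = I^2 * R = 5.476^2 * 0.0144 = 0.43181 W
Step 3: Q_total = 26 * 0.43181 = 11.227 W
Step 4: m_dot = Q_total / (cp * dT) = 11.227 / (4186 * 5.37) = 4.994e-04 kg/s

4.994e-04 kg/s


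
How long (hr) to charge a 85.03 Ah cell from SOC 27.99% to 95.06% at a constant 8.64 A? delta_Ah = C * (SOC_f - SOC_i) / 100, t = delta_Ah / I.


Step 1: dSOC = 95.06% - 27.99% = 67.07%
Step 2: delta_Ah = 85.03 * 67.07 / 100 = 57.03 Ah
Step 3: t = 57.03 / 8.64 = 6.601 hr

6.601 hr


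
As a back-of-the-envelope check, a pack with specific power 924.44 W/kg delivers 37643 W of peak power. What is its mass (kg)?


m = P / SP = 37643 / 924.44 = 40.72 kg

40.72 kg


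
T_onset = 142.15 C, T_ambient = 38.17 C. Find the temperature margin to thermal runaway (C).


margin = T_onset - T_ambient = 142.15 - 38.17 = 103.98 C

103.98 C


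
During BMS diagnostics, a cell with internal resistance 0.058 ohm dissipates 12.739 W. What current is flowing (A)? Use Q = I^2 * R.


I = sqrt(Q / R) = sqrt(12.739 / 0.058) = sqrt(219.64) = 14.82 A

14.82 A


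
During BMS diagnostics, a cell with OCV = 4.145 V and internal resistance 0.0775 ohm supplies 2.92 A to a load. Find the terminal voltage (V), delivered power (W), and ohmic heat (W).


Step 1: V_terminal = OCV - I*R = 4.145 - 2.92 * 0.0775 = 3.9187 V
Step 2: P_out = V_terminal * I = 3.9187 * 2.92 = 11.44 W
Step 3: Q = I^2 * R = 2.92^2 * 0.0775 = 0.6608 W

V=3.9187 V, P=11.44 W, Q=0.6608 W


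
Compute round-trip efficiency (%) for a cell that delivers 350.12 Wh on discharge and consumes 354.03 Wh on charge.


Round-trip efficiency = 350.12/354.03 * 100% = 98.90%

98.90%


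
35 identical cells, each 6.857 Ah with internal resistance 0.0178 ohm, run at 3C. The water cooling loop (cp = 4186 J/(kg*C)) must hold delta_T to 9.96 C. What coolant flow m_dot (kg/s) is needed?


Step 1: I = 3 * 6.857 = 20.571 A
Step 2: Q_cell = I^2 * R = 20.571^2 * 0.0178 = 7.5324 W
Step 3: Q_total = 35 * 7.5324 = 263.63 W
Step 4: m_dot = Q_total / (cp * dT) = 263.63 / (4186 * 9.96) = 0.006323 kg/s

0.006323 kg/s


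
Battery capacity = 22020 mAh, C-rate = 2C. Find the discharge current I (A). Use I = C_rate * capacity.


Convert: capacity = 22020 mAh = 22.02 Ah
I = C_rate * capacity = 2 * 22.02 = 44.04 A

44.04 A


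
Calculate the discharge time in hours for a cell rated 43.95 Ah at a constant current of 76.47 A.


Runtime = 43.95 Ah / 76.47 A = 0.5747 hr

0.5747 hr


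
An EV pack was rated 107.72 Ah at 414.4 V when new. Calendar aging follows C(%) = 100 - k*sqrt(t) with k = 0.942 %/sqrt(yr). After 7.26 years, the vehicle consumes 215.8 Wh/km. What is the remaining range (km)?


Step 1: capacity retention = 100 - 0.942 * sqrt(7.26) = 100 - 0.942 * 2.6944 = 97.462%
Step 2: C_now = 107.72 * 97.462/100 = 104.99 Ah
Step 3: E_pack = V * C_now = 414.4 * 104.99 = 43508 Wh
Step 4: range = E_pack / consumption = 43508 / 215.8 = 201.6 km

201.6 km


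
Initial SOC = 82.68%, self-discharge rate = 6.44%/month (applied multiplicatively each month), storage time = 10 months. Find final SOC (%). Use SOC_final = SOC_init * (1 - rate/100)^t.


decay = (1 - 6.44/100)^10 = 0.51393
SOC_final = 82.68 * 0.51393 = 42.49%

42.49%


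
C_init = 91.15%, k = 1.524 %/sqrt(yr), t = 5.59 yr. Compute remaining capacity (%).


sqrt(t) = sqrt(5.59) = 2.3643
C_final = 91.15 - 1.524 * 2.3643 = 87.55%

87.55%


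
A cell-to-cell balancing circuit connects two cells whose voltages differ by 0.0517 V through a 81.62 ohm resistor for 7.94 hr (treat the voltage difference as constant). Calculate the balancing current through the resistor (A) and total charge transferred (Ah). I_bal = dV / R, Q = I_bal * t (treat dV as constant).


First, Ohm's law: I_bal = 0.0517 V / 81.62 ohm = 6.3342e-04 A
Then Q = I * t = 6.3342e-04 A * 7.94 hr = 0.005029 Ah

I=6.3342e-04 A, Q=0.005029 Ah


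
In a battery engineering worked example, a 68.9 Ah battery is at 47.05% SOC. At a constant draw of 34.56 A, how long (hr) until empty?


Step 1: remaining = SOC/100 * C_total = 47.05/100 * 68.9 = 32.417 Ah
Step 2: t = remaining / I = 32.417 / 34.56 = 0.9380 hr

0.9380 hr


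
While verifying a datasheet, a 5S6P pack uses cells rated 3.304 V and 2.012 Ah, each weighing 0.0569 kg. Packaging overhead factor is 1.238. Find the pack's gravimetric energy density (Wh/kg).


Step 1: V_pack = 5 * 3.304 = 16.52 V
Step 2: C_pack = 6 * 2.012 = 12.072 Ah
Step 3: E_pack = V_pack * C_pack = 16.52 * 12.072 = 199.43 Wh
Step 4: m_pack = 5 * 6 * 0.0569 * 1.238 = 2.1133 kg
Step 5: ED = E_pack / m_pack = 199.43 / 2.1133 = 94.37 Wh/kg

94.37 Wh/kg


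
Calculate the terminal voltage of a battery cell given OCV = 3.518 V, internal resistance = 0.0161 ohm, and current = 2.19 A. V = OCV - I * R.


V = OCV - I*R = 3.518 - 2.19 * 0.0161 = 3.483 V

3.483 V


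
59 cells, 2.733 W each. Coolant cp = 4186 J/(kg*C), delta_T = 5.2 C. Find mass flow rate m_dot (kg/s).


Step 1: Total heat Q = 59 * 2.733 W = 161.25 W
Step 2: denom = cp * dT = 4186 * 5.2 = 21767
Step 3: m_dot = 161.25 / 21767 = 0.007408 kg/s

0.007408 kg/s


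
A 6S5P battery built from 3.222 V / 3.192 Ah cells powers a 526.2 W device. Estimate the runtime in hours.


Step 1: E_pack = Ns * V_cell * Np * C_cell = 6 * 3.222 * 5 * 3.192 = 308.54 Wh
Step 2: t = E_pack / P = 308.54 / 526.2 = 0.5864 hr

0.5864 hr


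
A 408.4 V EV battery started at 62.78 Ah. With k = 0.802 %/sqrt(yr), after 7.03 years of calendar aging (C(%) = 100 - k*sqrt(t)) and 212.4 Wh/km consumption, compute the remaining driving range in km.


Step 1: capacity retention = 100 - 0.802 * sqrt(7.03) = 100 - 0.802 * 2.6514 = 97.874%
Step 2: C_now = 62.78 * 97.874/100 = 61.445 Ah
Step 3: E_pack = V * C_now = 408.4 * 61.445 = 25094 Wh
Step 4: range = E_pack / consumption = 25094 / 212.4 = 118.1 km

118.1 km


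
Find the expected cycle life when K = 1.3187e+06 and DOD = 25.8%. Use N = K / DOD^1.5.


DOD^1.5 = 131.05
N = K / DOD^1.5 = 1.3187e+06 / 131.05 = 10060

10060 cycles


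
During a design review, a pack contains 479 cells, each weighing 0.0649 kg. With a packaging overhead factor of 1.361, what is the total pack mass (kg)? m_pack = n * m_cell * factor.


Cell mass sum = 479 * 0.0649 = 31.087 kg
With overhead 1.361: m_pack = 31.087 * 1.361 = 42.31 kg

42.31 kg


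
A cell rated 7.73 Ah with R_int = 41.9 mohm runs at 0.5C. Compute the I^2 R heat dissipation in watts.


Convert: R = 41.9 mohm = 0.0419 ohm
Step 1: I = C_rate * capacity = 0.5 * 7.73 = 3.865 A
Step 2: Q = I^2 * R = 3.865^2 * 0.0419 = 14.938 * 0.0419 = 0.6259 W

0.6259 W


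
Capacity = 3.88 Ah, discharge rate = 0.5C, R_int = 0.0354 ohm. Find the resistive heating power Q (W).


Step 1: I = C_rate * capacity = 0.5 * 3.88 = 1.94 A
Step 2: Q = I^2 * R = 1.94^2 * 0.0354 = 3.7636 * 0.0354 = 0.1332 W

0.1332 W


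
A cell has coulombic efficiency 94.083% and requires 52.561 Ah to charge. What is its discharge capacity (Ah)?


Q_dis = eta/100 * Q_chg = 94.083/100 * 52.561 = 49.45 Ah

49.45 Ah


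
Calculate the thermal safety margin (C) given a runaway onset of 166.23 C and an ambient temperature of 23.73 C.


Safety margin = 166.23 C - 23.73 C = 142.5 C

142.5 C


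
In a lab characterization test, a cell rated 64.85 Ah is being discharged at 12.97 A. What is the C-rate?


Rearranging: C_rate = 12.97 / 64.85 = 0.2C

0.2C


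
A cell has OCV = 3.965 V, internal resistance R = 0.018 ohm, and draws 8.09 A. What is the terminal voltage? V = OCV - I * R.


IR drop = 8.09 * 0.018 = 0.14562 V
V = 3.965 - 0.14562 = 3.819 V

3.819 V


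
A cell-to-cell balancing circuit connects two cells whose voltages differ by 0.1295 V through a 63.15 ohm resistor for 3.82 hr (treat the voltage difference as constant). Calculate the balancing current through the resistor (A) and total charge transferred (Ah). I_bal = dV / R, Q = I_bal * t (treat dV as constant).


First, Ohm's law: I_bal = 0.1295 V / 63.15 ohm = 0.0020507 A
Then Q = I * t = 0.0020507 A * 3.82 hr = 0.007834 Ah

I=0.0020507 A, Q=0.007834 Ah


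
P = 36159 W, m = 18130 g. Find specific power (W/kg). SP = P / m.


Convert: m = 18130 g = 18.13 kg
Specific power = 36159 W / 18.13 kg = 1994 W/kg

1994 W/kg


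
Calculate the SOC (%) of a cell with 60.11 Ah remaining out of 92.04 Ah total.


SOC% = 60.11 / 92.04 * 100 = 65.31%

65.31%


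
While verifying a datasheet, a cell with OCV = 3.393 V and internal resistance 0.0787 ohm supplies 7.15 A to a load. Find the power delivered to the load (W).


Step 1: V_terminal = OCV - I*R = 3.393 - 7.15 * 0.0787 = 2.8303 V
Step 2: P_out = V_terminal * I = 2.8303 * 7.15 = 20.24 W

20.24 W


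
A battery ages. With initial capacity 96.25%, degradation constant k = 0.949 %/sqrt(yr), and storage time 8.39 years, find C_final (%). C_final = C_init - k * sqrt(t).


Step 1: sqrt(8.39 yr) = 2.8965
Step 2: drop = 0.949 * 2.8965 = 2.7488
Step 3: C_final = 96.25 - 2.7488 = 93.50%

93.50%


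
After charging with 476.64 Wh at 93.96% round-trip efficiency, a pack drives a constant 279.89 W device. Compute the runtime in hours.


Step 1: E_discharge = eta/100 * E_charge = 93.96/100 * 476.64 = 447.85 Wh
Step 2: t = E_discharge / P = 447.85 / 279.89 = 1.600 hr

1.600 hr


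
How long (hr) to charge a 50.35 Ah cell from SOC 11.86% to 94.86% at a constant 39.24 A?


Step 1: dSOC = 94.86% - 11.86% = 83%
Step 2: delta_Ah = 50.35 * 83 / 100 = 41.791 Ah
Step 3: t = 41.791 / 39.24 = 1.065 hr

1.065 hr


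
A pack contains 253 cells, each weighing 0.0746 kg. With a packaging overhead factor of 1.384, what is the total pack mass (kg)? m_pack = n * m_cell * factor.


Cell mass sum = 253 * 0.0746 = 18.874 kg
With overhead 1.384: m_pack = 18.874 * 1.384 = 26.12 kg

26.12 kg


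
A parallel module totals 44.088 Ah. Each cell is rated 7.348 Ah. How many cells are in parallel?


n = C_total / C_cell = 44.088 / 7.348 = 6

6


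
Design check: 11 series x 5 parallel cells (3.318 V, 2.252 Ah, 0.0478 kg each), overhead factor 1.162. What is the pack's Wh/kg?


Step 1: V_pack = 11 * 3.318 = 36.498 V
Step 2: C_pack = 5 * 2.252 = 11.26 Ah
Step 3: E_pack = V_pack * C_pack = 36.498 * 11.26 = 410.97 Wh
Step 4: m_pack = 11 * 5 * 0.0478 * 1.162 = 3.0549 kg
Step 5: ED = E_pack / m_pack = 410.97 / 3.0549 = 134.5 Wh/kg

134.5 Wh/kg


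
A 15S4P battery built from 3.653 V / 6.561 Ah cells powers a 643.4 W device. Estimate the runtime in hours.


Step 1: E_pack = Ns * V_cell * Np * C_cell = 15 * 3.653 * 4 * 6.561 = 1438 Wh
Step 2: t = E_pack / P = 1438 / 643.4 = 2.235 hr

2.235 hr


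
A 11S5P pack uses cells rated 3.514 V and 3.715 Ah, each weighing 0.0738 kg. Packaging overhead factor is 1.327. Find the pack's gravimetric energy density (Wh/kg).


Step 1: V_pack = 11 * 3.514 = 38.654 V
Step 2: C_pack = 5 * 3.715 = 18.575 Ah
Step 3: E_pack = V_pack * C_pack = 38.654 * 18.575 = 718 Wh
Step 4: m_pack = 11 * 5 * 0.0738 * 1.327 = 5.3863 kg
Step 5: ED = E_pack / m_pack = 718 / 5.3863 = 133.3 Wh/kg

133.3 Wh/kg


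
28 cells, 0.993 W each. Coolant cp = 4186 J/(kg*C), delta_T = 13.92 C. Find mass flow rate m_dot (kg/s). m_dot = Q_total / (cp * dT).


Step 1: Total heat Q = 28 * 0.993 W = 27.804 W
Step 2: denom = cp * dT = 4186 * 13.92 = 58269
Step 3: m_dot = 27.804 / 58269 = 4.772e-04 kg/s

4.772e-04 kg/s


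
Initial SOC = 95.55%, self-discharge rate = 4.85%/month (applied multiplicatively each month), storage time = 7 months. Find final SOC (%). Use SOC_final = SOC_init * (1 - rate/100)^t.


decay = (1 - 4.85/100)^7 = 0.70609
SOC_final = 95.55 * 0.70609 = 67.47%

67.47%


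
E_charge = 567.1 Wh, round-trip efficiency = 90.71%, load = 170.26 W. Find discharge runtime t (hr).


Step 1: E_discharge = eta/100 * E_charge = 90.71/100 * 567.1 = 514.42 Wh
Step 2: t = E_discharge / P = 514.42 / 170.26 = 3.021 hr

3.021 hr


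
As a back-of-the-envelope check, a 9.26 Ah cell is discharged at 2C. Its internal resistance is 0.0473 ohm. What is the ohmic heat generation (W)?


Step 1: I = C_rate * capacity = 2 * 9.26 = 18.52 A
Step 2: Q = I^2 * R = 18.52^2 * 0.0473 = 342.99 * 0.0473 = 16.22 W

16.22 W


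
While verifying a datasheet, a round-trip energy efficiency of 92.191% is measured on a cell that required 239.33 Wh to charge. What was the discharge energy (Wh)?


E_dis = eta/100 * E_chg = 92.191/100 * 239.33 = 220.6 Wh

220.6 Wh


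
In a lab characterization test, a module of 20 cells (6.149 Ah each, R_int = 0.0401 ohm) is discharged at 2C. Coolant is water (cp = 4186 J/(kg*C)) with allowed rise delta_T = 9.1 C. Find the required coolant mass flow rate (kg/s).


Step 1: I = 2 * 6.149 = 12.298 A
Step 2: Q_cell = I^2 * R = 12.298^2 * 0.0401 = 6.0648 W
Step 3: Q_total = 20 * 6.0648 = 121.3 W
Step 4: m_dot = Q_total / (cp * dT) = 121.3 / (4186 * 9.1) = 0.003184 kg/s

0.003184 kg/s


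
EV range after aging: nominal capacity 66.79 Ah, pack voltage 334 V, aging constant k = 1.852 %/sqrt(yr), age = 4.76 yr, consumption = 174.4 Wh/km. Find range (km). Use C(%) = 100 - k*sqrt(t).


Step 1: capacity retention = 100 - 1.852 * sqrt(4.76) = 100 - 1.852 * 2.1817 = 95.959%
Step 2: C_now = 66.79 * 95.959/100 = 64.091 Ah
Step 3: E_pack = V * C_now = 334 * 64.091 = 21406 Wh
Step 4: range = E_pack / consumption = 21406 / 174.4 = 122.7 km

122.7 km


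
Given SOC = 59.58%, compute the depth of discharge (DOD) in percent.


Complement of SOC: DOD = 100% - 59.58% = 40.42%

40.42%


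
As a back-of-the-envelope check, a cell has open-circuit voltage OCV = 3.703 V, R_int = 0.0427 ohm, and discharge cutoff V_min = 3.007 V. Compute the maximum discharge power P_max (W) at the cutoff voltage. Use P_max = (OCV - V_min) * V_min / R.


dV = OCV - V_min = 0.696 V (so I_max = dV / R)
P_max = dV * V_min / R = 0.696 * 3.007 / 0.0427 = 49.01 W

49.01 W


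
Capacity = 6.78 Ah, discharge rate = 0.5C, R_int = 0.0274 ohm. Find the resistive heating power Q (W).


Step 1: I = C_rate * capacity = 0.5 * 6.78 = 3.39 A
Step 2: Q = I^2 * R = 3.39^2 * 0.0274 = 11.492 * 0.0274 = 0.3149 W

0.3149 W


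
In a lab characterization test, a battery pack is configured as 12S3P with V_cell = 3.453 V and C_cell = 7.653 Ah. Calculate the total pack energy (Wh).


E = Ns * Vcell * Np * Ccell = 12 * 3.453 * 3 * 7.653 = 951.3 Wh

951.3 Wh


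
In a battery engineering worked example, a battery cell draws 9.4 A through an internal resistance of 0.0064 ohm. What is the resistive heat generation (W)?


I^2 = 88.36
Q = 88.36 * 0.0064 = 0.5655 W

0.5655 W


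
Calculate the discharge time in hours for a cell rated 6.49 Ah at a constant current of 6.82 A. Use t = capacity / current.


t = capacity / current = 6.49 / 6.82 = 0.9516 hr

0.9516 hr


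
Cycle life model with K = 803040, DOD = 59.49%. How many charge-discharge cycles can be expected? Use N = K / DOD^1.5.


Step 1: DOD^1.5 = 59.49^1.5 = 458.84
Step 2: N = 803040 / 458.84 = 1750 cycles

1750 cycles


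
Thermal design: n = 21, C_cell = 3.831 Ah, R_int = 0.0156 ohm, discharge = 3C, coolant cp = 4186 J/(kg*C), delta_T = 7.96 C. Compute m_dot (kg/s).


Step 1: I = 3 * 3.831 = 11.493 A
Step 2: Q_cell = I^2 * R = 11.493^2 * 0.0156 = 2.0606 W
Step 3: Q_total = 21 * 2.0606 = 43.273 W
Step 4: m_dot = Q_total / (cp * dT) = 43.273 / (4186 * 7.96) = 0.001299 kg/s

0.001299 kg/s


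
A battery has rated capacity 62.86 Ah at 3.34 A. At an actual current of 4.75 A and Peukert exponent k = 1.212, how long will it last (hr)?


Step 1: t_rated = C / I_rated = 62.86 / 3.34 = 18.82 hr
Step 2: ratio = 3.34 / 4.75 = 0.70316
Step 3: ratio^k = 0.70316^1.212 = 0.65257
Step 4: t = t_rated * ratio^k = 18.82 * 0.65257 = 12.28 hr

12.28 hr


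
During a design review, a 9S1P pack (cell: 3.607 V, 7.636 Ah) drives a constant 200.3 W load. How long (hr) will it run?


Step 1: E_pack = Ns * V_cell * Np * C_cell = 9 * 3.607 * 1 * 7.636 = 247.89 Wh
Step 2: t = E_pack / P = 247.89 / 200.3 = 1.238 hr

1.238 hr


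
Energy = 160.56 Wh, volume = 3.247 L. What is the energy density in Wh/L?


Volumetric ED = 160.56 Wh / 3.247 L = 49.45 Wh/L

49.45 Wh/L


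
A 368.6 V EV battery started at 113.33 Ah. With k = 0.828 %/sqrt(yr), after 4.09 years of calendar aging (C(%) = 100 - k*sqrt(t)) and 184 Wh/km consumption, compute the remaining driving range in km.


Step 1: capacity retention = 100 - 0.828 * sqrt(4.09) = 100 - 0.828 * 2.0224 = 98.325%
Step 2: C_now = 113.33 * 98.325/100 = 111.43 Ah
Step 3: E_pack = V * C_now = 368.6 * 111.43 = 41073 Wh
Step 4: range = E_pack / consumption = 41073 / 184 = 223.2 km

223.2 km


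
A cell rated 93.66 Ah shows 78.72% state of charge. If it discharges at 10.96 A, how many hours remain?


Step 1: remaining = SOC/100 * C_total = 78.72/100 * 93.66 = 73.729 Ah
Step 2: t = remaining / I = 73.729 / 10.96 = 6.727 hr

6.727 hr


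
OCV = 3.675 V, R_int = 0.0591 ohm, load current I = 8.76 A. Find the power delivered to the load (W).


Step 1: V_terminal = OCV - I*R = 3.675 - 8.76 * 0.0591 = 3.1573 V
Step 2: P_out = V_terminal * I = 3.1573 * 8.76 = 27.66 W

27.66 W


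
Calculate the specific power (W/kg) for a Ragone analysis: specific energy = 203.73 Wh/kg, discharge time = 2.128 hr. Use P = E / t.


P_specific = E / t = 203.73 / 2.128 = 95.74 W/kg

95.74 W/kg


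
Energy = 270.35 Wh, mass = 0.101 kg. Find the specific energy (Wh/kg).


ED = E / m = 270.35 / 0.101 = 2677 Wh/kg

2677 Wh/kg


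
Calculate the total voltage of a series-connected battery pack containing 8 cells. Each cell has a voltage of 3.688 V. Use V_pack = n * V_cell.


V_pack = n * V_cell = 8 * 3.688 = 29.504 V

29.504 V


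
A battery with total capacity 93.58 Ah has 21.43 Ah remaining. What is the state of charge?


SOC% = 21.43 / 93.58 * 100 = 22.90%

22.90%


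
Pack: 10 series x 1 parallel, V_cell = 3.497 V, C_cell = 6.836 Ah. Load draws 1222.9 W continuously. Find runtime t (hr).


Step 1: E_pack = Ns * V_cell * Np * C_cell = 10 * 3.497 * 1 * 6.836 = 239.05 Wh
Step 2: t = E_pack / P = 239.05 / 1222.9 = 0.1955 hr

0.1955 hr


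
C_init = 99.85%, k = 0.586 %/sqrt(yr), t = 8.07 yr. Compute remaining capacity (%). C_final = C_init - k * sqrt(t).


sqrt(t) = sqrt(8.07) = 2.8408
C_final = 99.85 - 0.586 * 2.8408 = 98.19%

98.19%


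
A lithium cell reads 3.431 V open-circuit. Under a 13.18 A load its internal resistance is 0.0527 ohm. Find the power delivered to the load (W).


Step 1: V_terminal = OCV - I*R = 3.431 - 13.18 * 0.0527 = 2.7364 V
Step 2: P_out = V_terminal * I = 2.7364 * 13.18 = 36.07 W

36.07 W


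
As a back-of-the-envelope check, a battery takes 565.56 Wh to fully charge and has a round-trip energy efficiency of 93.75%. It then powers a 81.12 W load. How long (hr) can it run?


Step 1: E_discharge = eta/100 * E_charge = 93.75/100 * 565.56 = 530.21 Wh
Step 2: t = E_discharge / P = 530.21 / 81.12 = 6.536 hr

6.536 hr


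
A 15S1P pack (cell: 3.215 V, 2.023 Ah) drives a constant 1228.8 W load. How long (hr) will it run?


Step 1: E_pack = Ns * V_cell * Np * C_cell = 15 * 3.215 * 1 * 2.023 = 97.559 Wh
Step 2: t = E_pack / P = 97.559 / 1228.8 = 0.07939 hr

0.07939 hr


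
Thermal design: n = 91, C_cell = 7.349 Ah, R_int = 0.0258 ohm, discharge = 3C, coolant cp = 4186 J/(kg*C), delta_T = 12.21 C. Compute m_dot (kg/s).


Step 1: I = 3 * 7.349 = 22.047 A
Step 2: Q_cell = I^2 * R = 22.047^2 * 0.0258 = 12.541 W
Step 3: Q_total = 91 * 12.541 = 1141.2 W
Step 4: m_dot = Q_total / (cp * dT) = 1141.2 / (4186 * 12.21) = 0.02233 kg/s

0.02233 kg/s


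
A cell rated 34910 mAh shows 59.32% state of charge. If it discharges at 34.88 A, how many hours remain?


Convert: C_total = 34910 mAh = 34.91 Ah
Step 1: remaining = SOC/100 * C_total = 59.32/100 * 34.91 = 20.709 Ah
Step 2: t = remaining / I = 20.709 / 34.88 = 0.5937 hr

0.5937 hr


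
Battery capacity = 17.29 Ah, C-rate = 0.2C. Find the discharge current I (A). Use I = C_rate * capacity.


At 0.2C: I = 0.2 * 17.29 Ah = 3.458 A

3.458 A


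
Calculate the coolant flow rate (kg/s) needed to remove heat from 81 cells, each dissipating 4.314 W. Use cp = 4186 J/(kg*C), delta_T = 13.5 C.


Step 1: Total heat Q = 81 * 4.314 W = 349.43 W
Step 2: denom = cp * dT = 4186 * 13.5 = 56511
Step 3: m_dot = 349.43 / 56511 = 0.006183 kg/s

0.006183 kg/s


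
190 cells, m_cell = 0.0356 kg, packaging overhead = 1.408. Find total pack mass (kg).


Cell mass sum = 190 * 0.0356 = 6.764 kg
With overhead 1.408: m_pack = 6.764 * 1.408 = 9.524 kg

9.524 kg


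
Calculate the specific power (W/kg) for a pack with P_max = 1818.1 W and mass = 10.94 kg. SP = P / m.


Specific power = 1818.1 W / 10.94 kg = 166.2 W/kg

166.2 W/kg


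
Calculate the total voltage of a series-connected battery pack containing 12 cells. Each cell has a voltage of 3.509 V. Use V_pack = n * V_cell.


With 12 cells in series at 3.509 V each, V_pack = 42.108 V

42.108 V


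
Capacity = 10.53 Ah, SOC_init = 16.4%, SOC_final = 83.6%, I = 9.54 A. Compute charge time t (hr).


Step 1: dSOC = 83.6% - 16.4% = 67.2%
Step 2: delta_Ah = 10.53 * 67.2 / 100 = 7.0762 Ah
Step 3: t = 7.0762 / 9.54 = 0.7417 hr

0.7417 hr


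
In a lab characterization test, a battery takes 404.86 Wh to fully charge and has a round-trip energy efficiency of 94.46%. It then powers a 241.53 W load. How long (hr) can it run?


Step 1: E_discharge = eta/100 * E_charge = 94.46/100 * 404.86 = 382.43 Wh
Step 2: t = E_discharge / P = 382.43 / 241.53 = 1.583 hr

1.583 hr


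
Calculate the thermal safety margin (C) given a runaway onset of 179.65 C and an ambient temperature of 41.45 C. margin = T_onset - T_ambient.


Safety margin = 179.65 C - 41.45 C = 138.2 C

138.2 C


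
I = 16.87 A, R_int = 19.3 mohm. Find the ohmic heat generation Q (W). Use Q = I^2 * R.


Convert: R = 19.3 mohm = 0.0193 ohm
Q = I^2 * R = 16.87^2 * 0.0193 = 5.493 W

5.493 W


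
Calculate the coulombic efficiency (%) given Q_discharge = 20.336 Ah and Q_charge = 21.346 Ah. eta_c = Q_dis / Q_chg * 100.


eta_c = Q_dis / Q_chg * 100 = 20.336 / 21.346 * 100 = 95.27%

95.27%


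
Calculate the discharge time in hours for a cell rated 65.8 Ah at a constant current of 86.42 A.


t = capacity / current = 65.8 / 86.42 = 0.7614 hr

0.7614 hr


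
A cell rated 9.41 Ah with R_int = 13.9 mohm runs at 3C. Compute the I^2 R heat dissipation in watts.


Convert: R = 13.9 mohm = 0.0139 ohm
Step 1: I = C_rate * capacity = 3 * 9.41 = 28.23 A
Step 2: Q = I^2 * R = 28.23^2 * 0.0139 = 796.93 * 0.0139 = 11.08 W

11.08 W


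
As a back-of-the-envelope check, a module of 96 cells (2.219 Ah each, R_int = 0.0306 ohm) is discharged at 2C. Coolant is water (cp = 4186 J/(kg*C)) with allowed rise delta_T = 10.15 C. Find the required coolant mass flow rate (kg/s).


Step 1: I = 2 * 2.219 = 4.438 A
Step 2: Q_cell = I^2 * R = 4.438^2 * 0.0306 = 0.60269 W
Step 3: Q_total = 96 * 0.60269 = 57.858 W
Step 4: m_dot = Q_total / (cp * dT) = 57.858 / (4186 * 10.15) = 0.001362 kg/s

0.001362 kg/s


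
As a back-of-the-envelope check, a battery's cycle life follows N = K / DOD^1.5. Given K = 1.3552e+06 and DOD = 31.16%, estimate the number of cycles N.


Step 1: DOD^1.5 = 31.16^1.5 = 173.94
Step 2: N = 1.3552e+06 / 173.94 = 7791 cycles

7791 cycles


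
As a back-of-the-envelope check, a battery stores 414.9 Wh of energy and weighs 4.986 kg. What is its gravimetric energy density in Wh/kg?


ED = E / m = 414.9 / 4.986 = 83.21 Wh/kg

83.21 Wh/kg


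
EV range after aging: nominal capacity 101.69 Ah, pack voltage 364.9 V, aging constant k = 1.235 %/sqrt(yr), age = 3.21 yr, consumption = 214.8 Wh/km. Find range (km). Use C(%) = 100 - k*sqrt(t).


Step 1: capacity retention = 100 - 1.235 * sqrt(3.21) = 100 - 1.235 * 1.7916 = 97.787%
Step 2: C_now = 101.69 * 97.787/100 = 99.44 Ah
Step 3: E_pack = V * C_now = 364.9 * 99.44 = 36286 Wh
Step 4: range = E_pack / consumption = 36286 / 214.8 = 168.9 km

168.9 km


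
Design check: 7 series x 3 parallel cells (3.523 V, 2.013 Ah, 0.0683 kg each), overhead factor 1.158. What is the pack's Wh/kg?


Step 1: V_pack = 7 * 3.523 = 24.661 V
Step 2: C_pack = 3 * 2.013 = 6.039 Ah
Step 3: E_pack = V_pack * C_pack = 24.661 * 6.039 = 148.93 Wh
Step 4: m_pack = 7 * 3 * 0.0683 * 1.158 = 1.6609 kg
Step 5: ED = E_pack / m_pack = 148.93 / 1.6609 = 89.67 Wh/kg

89.67 Wh/kg


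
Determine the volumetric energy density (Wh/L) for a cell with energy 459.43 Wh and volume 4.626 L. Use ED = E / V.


ED = E / V = 459.43 / 4.626 = 99.31 Wh/L

99.31 Wh/L


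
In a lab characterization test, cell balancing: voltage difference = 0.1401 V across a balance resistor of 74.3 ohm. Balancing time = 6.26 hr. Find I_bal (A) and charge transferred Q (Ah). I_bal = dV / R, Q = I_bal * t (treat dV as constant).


First, Ohm's law: I_bal = 0.1401 V / 74.3 ohm = 0.0018856 A
Then Q = I * t = 0.0018856 A * 6.26 hr = 0.01180 Ah

I=0.0018856 A, Q=0.01180 Ah


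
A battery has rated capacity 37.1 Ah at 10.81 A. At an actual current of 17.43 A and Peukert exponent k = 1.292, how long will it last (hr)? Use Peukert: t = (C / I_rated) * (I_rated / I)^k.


t_rated = C / I_rated = 37.1 / 10.81 = 3.432 hr
(I_rated/I)^k = (0.6202)^1.292 = 0.53945
t = t_rated * (I_rated/I)^k = 3.432 * 0.53945 = 1.851 hr

1.851 hr


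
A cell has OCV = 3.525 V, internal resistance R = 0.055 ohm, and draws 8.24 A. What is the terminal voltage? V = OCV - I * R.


V = OCV - I*R = 3.525 - 8.24 * 0.055 = 3.072 V

3.072 V


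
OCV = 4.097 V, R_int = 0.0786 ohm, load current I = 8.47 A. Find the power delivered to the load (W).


Step 1: V_terminal = OCV - I*R = 4.097 - 8.47 * 0.0786 = 3.4313 V
Step 2: P_out = V_terminal * I = 3.4313 * 8.47 = 29.06 W

29.06 W


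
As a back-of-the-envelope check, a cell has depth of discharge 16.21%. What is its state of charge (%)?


SOC = 100 - DOD = 100 - 16.21 = 83.79%

83.79%


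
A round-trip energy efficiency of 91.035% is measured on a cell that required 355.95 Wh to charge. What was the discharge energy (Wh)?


E_dis = eta/100 * E_chg = 91.035/100 * 355.95 = 324.0 Wh

324.0 Wh


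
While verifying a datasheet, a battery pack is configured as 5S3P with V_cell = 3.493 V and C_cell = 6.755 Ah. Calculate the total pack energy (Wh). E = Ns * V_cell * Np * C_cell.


E = Ns * Vcell * Np * Ccell = 5 * 3.493 * 3 * 6.755 = 353.9 Wh

353.9 Wh


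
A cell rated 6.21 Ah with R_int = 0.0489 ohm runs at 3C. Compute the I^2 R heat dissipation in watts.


Step 1: I = C_rate * capacity = 3 * 6.21 = 18.63 A
Step 2: Q = I^2 * R = 18.63^2 * 0.0489 = 347.08 * 0.0489 = 16.97 W

16.97 W


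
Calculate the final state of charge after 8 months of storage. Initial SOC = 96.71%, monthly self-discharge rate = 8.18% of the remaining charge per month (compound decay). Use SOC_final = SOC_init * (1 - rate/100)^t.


decay = (1 - 8.18/100)^8 = 0.50524
SOC_final = 96.71 * 0.50524 = 48.86%

48.86%


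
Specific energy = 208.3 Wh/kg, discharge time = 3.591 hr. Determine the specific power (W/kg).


Specific power = 208.3 Wh/kg / 3.591 hr = 58.01 W/kg

58.01 W/kg


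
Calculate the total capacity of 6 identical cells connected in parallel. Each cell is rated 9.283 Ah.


C_total = 6 * 9.283 = 55.698 Ah

55.698 Ah


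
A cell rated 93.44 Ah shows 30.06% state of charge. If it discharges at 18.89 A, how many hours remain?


Step 1: remaining = SOC/100 * C_total = 30.06/100 * 93.44 = 28.088 Ah
Step 2: t = remaining / I = 28.088 / 18.89 = 1.487 hr

1.487 hr


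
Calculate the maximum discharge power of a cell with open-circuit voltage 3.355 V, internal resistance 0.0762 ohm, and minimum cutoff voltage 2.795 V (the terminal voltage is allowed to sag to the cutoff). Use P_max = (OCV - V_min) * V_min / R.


P_max = (OCV - V_min) * V_min / R = (3.355 - 2.795) * 2.795 / 0.0762 = 0.56 * 2.795 / 0.0762 = 20.54 W

20.54 W


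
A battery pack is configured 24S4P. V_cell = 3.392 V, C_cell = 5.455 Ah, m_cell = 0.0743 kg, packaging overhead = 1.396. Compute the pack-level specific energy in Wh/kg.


Step 1: V_pack = 24 * 3.392 = 81.408 V
Step 2: C_pack = 4 * 5.455 = 21.82 Ah
Step 3: E_pack = V_pack * C_pack = 81.408 * 21.82 = 1776.3 Wh
Step 4: m_pack = 24 * 4 * 0.0743 * 1.396 = 9.9574 kg
Step 5: ED = E_pack / m_pack = 1776.3 / 9.9574 = 178.4 Wh/kg

178.4 Wh/kg


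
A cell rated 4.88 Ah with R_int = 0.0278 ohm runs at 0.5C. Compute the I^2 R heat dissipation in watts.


Step 1: I = C_rate * capacity = 0.5 * 4.88 = 2.44 A
Step 2: Q = I^2 * R = 2.44^2 * 0.0278 = 5.9536 * 0.0278 = 0.1655 W

0.1655 W


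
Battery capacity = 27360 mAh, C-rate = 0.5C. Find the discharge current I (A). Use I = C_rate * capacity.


Convert: capacity = 27360 mAh = 27.36 Ah
I = C_rate * capacity = 0.5 * 27.36 = 13.68 A

13.68 A


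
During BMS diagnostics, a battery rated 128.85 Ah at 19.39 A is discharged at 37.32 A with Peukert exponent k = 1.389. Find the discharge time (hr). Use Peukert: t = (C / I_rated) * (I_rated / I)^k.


Step 1: t_rated = C / I_rated = 128.85 / 19.39 = 6.6452 hr
Step 2: ratio = 19.39 / 37.32 = 0.51956
Step 3: ratio^k = 0.51956^1.389 = 0.40273
Step 4: t = t_rated * ratio^k = 6.6452 * 0.40273 = 2.676 hr

2.676 hr


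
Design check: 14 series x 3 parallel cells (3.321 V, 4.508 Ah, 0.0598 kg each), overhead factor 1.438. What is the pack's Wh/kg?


Step 1: V_pack = 14 * 3.321 = 46.494 V
Step 2: C_pack = 3 * 4.508 = 13.524 Ah
Step 3: E_pack = V_pack * C_pack = 46.494 * 13.524 = 628.78 Wh
Step 4: m_pack = 14 * 3 * 0.0598 * 1.438 = 3.6117 kg
Step 5: ED = E_pack / m_pack = 628.78 / 3.6117 = 174.1 Wh/kg

174.1 Wh/kg


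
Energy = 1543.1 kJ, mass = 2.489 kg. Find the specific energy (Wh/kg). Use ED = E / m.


Convert: E = 1543.1 kJ = 428.64 Wh
ED = E / m = 428.64 / 2.489 = 172.2 Wh/kg

172.2 Wh/kg


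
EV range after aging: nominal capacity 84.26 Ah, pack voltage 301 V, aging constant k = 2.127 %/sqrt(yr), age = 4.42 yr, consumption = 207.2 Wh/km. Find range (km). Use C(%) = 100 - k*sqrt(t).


Step 1: capacity retention = 100 - 2.127 * sqrt(4.42) = 100 - 2.127 * 2.1024 = 95.528%
Step 2: C_now = 84.26 * 95.528/100 = 80.492 Ah
Step 3: E_pack = V * C_now = 301 * 80.492 = 24228 Wh
Step 4: range = E_pack / consumption = 24228 / 207.2 = 116.9 km

116.9 km


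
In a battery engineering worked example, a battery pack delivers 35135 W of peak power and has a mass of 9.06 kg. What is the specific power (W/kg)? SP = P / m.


SP = P / m = 35135 / 9.06 = 3878 W/kg

3878 W/kg


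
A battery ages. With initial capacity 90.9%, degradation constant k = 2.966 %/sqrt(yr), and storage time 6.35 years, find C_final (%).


Step 1: sqrt(6.35 yr) = 2.5199
Step 2: drop = 2.966 * 2.5199 = 7.474
Step 3: C_final = 90.9 - 7.474 = 83.43%

83.43%


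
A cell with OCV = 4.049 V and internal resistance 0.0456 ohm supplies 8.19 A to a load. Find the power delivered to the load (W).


Step 1: V_terminal = OCV - I*R = 4.049 - 8.19 * 0.0456 = 3.6755 V
Step 2: P_out = V_terminal * I = 3.6755 * 8.19 = 30.10 W

30.10 W


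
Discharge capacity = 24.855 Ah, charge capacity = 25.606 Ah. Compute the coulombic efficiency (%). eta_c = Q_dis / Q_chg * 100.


Coulombic efficiency = 24.855/25.606 * 100% = 97.07%

97.07%


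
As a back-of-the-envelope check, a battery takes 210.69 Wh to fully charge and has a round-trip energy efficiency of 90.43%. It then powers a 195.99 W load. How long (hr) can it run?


Step 1: E_discharge = eta/100 * E_charge = 90.43/100 * 210.69 = 190.53 Wh
Step 2: t = E_discharge / P = 190.53 / 195.99 = 0.9721 hr

0.9721 hr


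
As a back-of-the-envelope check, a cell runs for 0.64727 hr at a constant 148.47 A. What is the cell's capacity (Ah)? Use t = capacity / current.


C = I * t = 148.47 * 0.64727 = 96.10 Ah

96.10 Ah


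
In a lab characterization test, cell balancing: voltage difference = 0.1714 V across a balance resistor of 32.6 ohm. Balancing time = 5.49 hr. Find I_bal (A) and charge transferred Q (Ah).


I_bal = dV / R = 0.1714 / 32.6 = 0.0052577 A
Q = I_bal * t = 0.0052577 * 5.49 = 0.02886 Ah

I=0.0052577 A, Q=0.02886 Ah


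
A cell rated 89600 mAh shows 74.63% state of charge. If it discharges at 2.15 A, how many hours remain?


Convert: C_total = 89600 mAh = 89.6 Ah
Step 1: remaining = SOC/100 * C_total = 74.63/100 * 89.6 = 66.868 Ah
Step 2: t = remaining / I = 66.868 / 2.15 = 31.10 hr

31.10 hr


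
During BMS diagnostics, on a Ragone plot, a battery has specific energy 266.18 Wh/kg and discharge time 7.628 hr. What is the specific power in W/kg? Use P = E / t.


P_specific = E / t = 266.18 / 7.628 = 34.90 W/kg

34.90 W/kg


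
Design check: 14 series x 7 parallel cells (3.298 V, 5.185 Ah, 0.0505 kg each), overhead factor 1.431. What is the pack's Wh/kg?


Step 1: V_pack = 14 * 3.298 = 46.172 V
Step 2: C_pack = 7 * 5.185 = 36.295 Ah
Step 3: E_pack = V_pack * C_pack = 46.172 * 36.295 = 1675.8 Wh
Step 4: m_pack = 14 * 7 * 0.0505 * 1.431 = 7.082 kg
Step 5: ED = E_pack / m_pack = 1675.8 / 7.082 = 236.6 Wh/kg

236.6 Wh/kg


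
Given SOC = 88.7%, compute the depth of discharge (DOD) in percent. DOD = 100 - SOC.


DOD = 100 - SOC = 100 - 88.7 = 11.3%

11.3%


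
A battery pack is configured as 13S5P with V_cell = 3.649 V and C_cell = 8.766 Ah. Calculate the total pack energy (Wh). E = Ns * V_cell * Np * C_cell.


E = Ns * Vcell * Np * Ccell = 13 * 3.649 * 5 * 8.766 = 2079 Wh

2079 Wh


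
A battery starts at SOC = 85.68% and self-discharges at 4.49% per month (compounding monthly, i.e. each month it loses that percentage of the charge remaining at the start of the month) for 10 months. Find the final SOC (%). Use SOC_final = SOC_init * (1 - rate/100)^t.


Monthly retention factor = 1 - 4.49/100 = 0.9551
Over 10 months: factor^10 = 0.63167
SOC_final = 85.68 * 0.63167 = 54.12%

54.12%


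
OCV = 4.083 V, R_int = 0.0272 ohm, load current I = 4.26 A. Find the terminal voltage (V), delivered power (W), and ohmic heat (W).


Step 1: V_terminal = OCV - I*R = 4.083 - 4.26 * 0.0272 = 3.9671 V
Step 2: P_out = V_terminal * I = 3.9671 * 4.26 = 16.90 W
Step 3: Q = I^2 * R = 4.26^2 * 0.0272 = 0.4936 W

V=3.9671 V, P=16.90 W, Q=0.4936 W


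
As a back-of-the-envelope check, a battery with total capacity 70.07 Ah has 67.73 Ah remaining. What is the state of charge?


SOC% = 67.73 / 70.07 * 100 = 96.66%

96.66%


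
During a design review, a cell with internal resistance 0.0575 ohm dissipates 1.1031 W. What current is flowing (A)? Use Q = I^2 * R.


I = sqrt(Q / R) = sqrt(1.1031 / 0.0575) = sqrt(19.184) = 4.380 A

4.380 A


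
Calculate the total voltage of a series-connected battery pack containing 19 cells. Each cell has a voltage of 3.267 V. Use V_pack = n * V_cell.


Series voltages add: 19 * 3.267 V = 62.073 V

62.073 V


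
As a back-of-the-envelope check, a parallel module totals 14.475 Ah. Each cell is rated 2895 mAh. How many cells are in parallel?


Convert: C_cell = 2895 mAh = 2.895 Ah
n = C_total / C_cell = 14.475 / 2.895 = 5

5


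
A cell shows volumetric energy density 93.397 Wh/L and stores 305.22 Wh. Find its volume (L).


V = E / ED = 305.22 / 93.397 = 3.268 L

3.268 L


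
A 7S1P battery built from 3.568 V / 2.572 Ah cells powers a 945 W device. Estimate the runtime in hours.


Step 1: E_pack = Ns * V_cell * Np * C_cell = 7 * 3.568 * 1 * 2.572 = 64.238 Wh
Step 2: t = E_pack / P = 64.238 / 945 = 0.06798 hr

0.06798 hr


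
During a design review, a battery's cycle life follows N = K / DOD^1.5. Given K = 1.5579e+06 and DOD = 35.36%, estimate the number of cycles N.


DOD^1.5 = 210.27
N = K / DOD^1.5 = 1.5579e+06 / 210.27 = 7409

7409 cycles


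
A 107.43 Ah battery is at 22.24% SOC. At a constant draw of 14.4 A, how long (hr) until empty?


Step 1: remaining = SOC/100 * C_total = 22.24/100 * 107.43 = 23.892 Ah
Step 2: t = remaining / I = 23.892 / 14.4 = 1.659 hr

1.659 hr


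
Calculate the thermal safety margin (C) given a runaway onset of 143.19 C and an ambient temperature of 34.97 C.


Safety margin = 143.19 C - 34.97 C = 108.22 C

108.22 C


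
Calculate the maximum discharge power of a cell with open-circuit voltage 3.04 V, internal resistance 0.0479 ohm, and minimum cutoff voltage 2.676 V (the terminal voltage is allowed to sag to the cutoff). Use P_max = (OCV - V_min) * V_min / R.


dV = OCV - V_min = 0.364 V (so I_max = dV / R)
P_max = dV * V_min / R = 0.364 * 2.676 / 0.0479 = 20.34 W

20.34 W


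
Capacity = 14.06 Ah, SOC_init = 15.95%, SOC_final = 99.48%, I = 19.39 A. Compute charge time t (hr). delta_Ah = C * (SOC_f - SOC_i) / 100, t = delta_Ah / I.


Step 1: dSOC = 99.48% - 15.95% = 83.53%
Step 2: delta_Ah = 14.06 * 83.53 / 100 = 11.744 Ah
Step 3: t = 11.744 / 19.39 = 0.6057 hr

0.6057 hr


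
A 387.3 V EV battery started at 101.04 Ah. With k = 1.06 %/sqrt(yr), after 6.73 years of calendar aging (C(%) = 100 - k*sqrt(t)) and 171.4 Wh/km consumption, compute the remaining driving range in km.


Step 1: capacity retention = 100 - 1.06 * sqrt(6.73) = 100 - 1.06 * 2.5942 = 97.25%
Step 2: C_now = 101.04 * 97.25/100 = 98.261 Ah
Step 3: E_pack = V * C_now = 387.3 * 98.261 = 38056 Wh
Step 4: range = E_pack / consumption = 38056 / 171.4 = 222.0 km

222.0 km


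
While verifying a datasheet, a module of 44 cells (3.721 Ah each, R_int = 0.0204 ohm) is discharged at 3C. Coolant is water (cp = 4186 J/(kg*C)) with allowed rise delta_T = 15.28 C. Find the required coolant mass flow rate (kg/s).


Step 1: I = 3 * 3.721 = 11.163 A
Step 2: Q_cell = I^2 * R = 11.163^2 * 0.0204 = 2.5421 W
Step 3: Q_total = 44 * 2.5421 = 111.85 W
Step 4: m_dot = Q_total / (cp * dT) = 111.85 / (4186 * 15.28) = 0.001749 kg/s

0.001749 kg/s


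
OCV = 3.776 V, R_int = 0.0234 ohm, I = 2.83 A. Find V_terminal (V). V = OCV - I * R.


V = OCV - I*R = 3.776 - 2.83 * 0.0234 = 3.710 V

3.710 V


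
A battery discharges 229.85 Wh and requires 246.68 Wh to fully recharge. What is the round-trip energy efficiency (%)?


Round-trip efficiency = 229.85/246.68 * 100% = 93.18%

93.18%


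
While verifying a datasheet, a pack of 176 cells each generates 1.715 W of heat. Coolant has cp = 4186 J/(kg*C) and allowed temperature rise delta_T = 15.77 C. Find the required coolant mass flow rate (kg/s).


Step 1: Total heat Q = 176 * 1.715 W = 301.84 W
Step 2: denom = cp * dT = 4186 * 15.77 = 66013
Step 3: m_dot = 301.84 / 66013 = 0.004572 kg/s

0.004572 kg/s
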